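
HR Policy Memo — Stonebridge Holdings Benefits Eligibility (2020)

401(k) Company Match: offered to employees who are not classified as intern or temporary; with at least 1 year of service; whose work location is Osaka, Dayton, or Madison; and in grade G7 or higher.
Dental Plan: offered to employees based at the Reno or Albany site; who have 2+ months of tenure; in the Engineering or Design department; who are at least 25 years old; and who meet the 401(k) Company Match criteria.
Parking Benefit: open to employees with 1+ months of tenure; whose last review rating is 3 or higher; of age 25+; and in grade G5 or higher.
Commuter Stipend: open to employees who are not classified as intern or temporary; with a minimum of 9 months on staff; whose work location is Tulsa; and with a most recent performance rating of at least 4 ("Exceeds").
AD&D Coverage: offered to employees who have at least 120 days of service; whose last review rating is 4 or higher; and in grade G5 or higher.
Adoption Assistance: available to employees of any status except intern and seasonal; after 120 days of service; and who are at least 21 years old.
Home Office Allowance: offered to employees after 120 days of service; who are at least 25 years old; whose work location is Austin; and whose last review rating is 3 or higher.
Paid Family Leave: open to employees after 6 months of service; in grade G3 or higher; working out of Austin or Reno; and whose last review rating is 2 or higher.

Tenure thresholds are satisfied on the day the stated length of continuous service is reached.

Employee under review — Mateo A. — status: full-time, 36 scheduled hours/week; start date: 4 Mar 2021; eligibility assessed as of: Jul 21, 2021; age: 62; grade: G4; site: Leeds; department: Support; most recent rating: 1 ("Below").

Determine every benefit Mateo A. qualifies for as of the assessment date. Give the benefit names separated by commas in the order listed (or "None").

Service from 4 Mar 2021 to Jul 21, 2021: 139 days.
401(k) Company Match — status full-time ✓ (not excluded); service 139 days < 1 year (≈365 days) ✗ → not eligible.
Dental Plan — site Leeds ✗ (not Reno or Albany) → not eligible.
Parking Benefit — service 139 days ≥ 1 month (≈30 days) ✓; rating 1 < 3 ✗ → not eligible.
Commuter Stipend — status full-time ✓ (not excluded); service 139 days < 9 months (≈270 days) ✗ → not eligible.
AD&D Coverage — service 139 days ≥ 120 days ✓; rating 1 < 4 ✗ → not eligible.
Adoption Assistance — status full-time ✓ (not excluded); service 139 days ≥ 120 days ✓; age 62 ≥ 21 ✓ → eligible.
Home Office Allowance — service 139 days ≥ 120 days ✓; age 62 ≥ 25 ✓; site Leeds ✗ (not Austin) → not eligible.
Paid Family Leave — service 139 days < 6 months (≈180 days) ✗ → not eligible.

Adoption Assistance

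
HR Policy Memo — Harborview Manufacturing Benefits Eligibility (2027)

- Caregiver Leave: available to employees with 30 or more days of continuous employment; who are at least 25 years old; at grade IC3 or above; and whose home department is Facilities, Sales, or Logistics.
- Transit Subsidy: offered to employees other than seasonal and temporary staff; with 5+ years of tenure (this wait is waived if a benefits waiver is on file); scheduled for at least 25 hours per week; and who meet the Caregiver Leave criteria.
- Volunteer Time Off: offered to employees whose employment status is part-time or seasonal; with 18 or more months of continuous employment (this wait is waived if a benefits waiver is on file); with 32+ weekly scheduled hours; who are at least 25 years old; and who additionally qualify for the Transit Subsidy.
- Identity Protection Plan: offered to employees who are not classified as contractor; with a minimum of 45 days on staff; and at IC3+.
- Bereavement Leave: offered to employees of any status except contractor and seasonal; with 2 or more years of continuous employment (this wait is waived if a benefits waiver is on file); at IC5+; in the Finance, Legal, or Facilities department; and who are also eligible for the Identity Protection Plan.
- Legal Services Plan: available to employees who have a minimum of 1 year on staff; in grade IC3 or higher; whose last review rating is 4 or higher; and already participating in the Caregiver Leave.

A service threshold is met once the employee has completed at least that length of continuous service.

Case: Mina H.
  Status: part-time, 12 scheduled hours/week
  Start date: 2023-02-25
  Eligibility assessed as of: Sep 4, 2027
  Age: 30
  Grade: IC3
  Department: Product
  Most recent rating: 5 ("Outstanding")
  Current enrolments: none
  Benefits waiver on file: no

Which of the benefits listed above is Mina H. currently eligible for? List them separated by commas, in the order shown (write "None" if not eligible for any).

Identity Protection Plan

Service from 2023-02-25 to Sep 4, 2027: 1652 days.
Caregiver Leave — service 1652 days ≥ 30 days ✓; age 30 ≥ 25 ✓; grade IC3 ≥ IC3 ✓; dept Product ✗ → not eligible.
Transit Subsidy — status part-time ✓ (not excluded); no waiver, service 1652 days < 5 years (≈1825 days) ✗ → not eligible.
Volunteer Time Off — status part-time ✓; no waiver, service 1652 days ≥ 18 months (≈540 days) ✓; 12 hrs/wk < 32 ✗ → not eligible.
Identity Protection Plan — status part-time ✓ (not excluded); service 1652 days ≥ 45 days ✓; grade IC3 ≥ IC3 ✓ → eligible.
Bereavement Leave — status part-time ✓ (not excluded); no waiver, service 1652 days ≥ 2 years (≈730 days) ✓; grade IC3 < IC5 ✗ → not eligible.
Legal Services Plan — service 1652 days ≥ 1 year (≈365 days) ✓; grade IC3 ≥ IC3 ✓; rating 5 ≥ 4 ✓; not enrolled in Caregiver Leave ✗ → not eligible.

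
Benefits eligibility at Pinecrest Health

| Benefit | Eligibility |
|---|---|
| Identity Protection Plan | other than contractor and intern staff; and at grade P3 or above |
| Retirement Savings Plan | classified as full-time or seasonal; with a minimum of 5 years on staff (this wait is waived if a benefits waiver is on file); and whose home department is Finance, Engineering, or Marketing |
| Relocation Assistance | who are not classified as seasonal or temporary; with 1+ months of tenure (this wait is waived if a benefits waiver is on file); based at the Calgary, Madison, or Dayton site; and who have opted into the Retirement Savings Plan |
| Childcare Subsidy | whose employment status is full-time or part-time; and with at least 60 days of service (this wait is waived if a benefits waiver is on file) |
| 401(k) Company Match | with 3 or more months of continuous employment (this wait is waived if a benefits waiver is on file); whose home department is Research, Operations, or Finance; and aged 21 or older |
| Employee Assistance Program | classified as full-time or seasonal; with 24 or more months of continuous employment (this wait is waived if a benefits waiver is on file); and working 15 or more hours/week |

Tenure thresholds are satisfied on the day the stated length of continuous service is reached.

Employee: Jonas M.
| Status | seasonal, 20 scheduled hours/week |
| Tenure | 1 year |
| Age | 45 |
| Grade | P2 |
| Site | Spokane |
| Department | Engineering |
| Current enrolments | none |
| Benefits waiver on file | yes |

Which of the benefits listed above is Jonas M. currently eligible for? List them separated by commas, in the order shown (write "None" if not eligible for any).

Retirement Savings Plan, Employee Assistance Program

Identity Protection Plan — status seasonal ✓ (not excluded); grade P2 < P3 ✗ → not eligible.
Retirement Savings Plan — status seasonal ✓; benefits waiver on file ✓; dept Engineering ✓ → eligible.
Relocation Assistance — status seasonal ✗ (excluded) → not eligible.
Childcare Subsidy — status seasonal ✗ (requires full-time or part-time) → not eligible.
401(k) Company Match — benefits waiver on file ✓; dept Engineering ✗ → not eligible.
Employee Assistance Program — status seasonal ✓; benefits waiver on file ✓; 20 hrs/wk ≥ 15 ✓ → eligible.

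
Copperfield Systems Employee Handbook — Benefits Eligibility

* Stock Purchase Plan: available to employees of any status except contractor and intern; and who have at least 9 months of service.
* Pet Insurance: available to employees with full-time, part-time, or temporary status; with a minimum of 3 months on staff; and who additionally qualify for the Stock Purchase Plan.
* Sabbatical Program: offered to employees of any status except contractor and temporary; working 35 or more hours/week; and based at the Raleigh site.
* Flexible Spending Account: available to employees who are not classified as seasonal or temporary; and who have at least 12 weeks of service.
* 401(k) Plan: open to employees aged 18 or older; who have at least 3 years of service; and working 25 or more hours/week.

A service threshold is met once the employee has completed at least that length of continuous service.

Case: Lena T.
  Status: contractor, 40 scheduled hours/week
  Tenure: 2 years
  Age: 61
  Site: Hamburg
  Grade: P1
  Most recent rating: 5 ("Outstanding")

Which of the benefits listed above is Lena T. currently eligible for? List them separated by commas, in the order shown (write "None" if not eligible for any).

Stock Purchase Plan — status contractor ✗ (excluded) → not eligible.
Pet Insurance — status contractor ✗ (requires full-time, part-time, or temporary) → not eligible.
Sabbatical Program — status contractor ✗ (excluded) → not eligible.
Flexible Spending Account — status contractor ✓ (not excluded); service 2 years ≥ 12 weeks (≈84 days) ✓ → eligible.
401(k) Plan — age 61 ≥ 18 ✓; service 2 years < 3 years ✗ → not eligible.

Flexible Spending Account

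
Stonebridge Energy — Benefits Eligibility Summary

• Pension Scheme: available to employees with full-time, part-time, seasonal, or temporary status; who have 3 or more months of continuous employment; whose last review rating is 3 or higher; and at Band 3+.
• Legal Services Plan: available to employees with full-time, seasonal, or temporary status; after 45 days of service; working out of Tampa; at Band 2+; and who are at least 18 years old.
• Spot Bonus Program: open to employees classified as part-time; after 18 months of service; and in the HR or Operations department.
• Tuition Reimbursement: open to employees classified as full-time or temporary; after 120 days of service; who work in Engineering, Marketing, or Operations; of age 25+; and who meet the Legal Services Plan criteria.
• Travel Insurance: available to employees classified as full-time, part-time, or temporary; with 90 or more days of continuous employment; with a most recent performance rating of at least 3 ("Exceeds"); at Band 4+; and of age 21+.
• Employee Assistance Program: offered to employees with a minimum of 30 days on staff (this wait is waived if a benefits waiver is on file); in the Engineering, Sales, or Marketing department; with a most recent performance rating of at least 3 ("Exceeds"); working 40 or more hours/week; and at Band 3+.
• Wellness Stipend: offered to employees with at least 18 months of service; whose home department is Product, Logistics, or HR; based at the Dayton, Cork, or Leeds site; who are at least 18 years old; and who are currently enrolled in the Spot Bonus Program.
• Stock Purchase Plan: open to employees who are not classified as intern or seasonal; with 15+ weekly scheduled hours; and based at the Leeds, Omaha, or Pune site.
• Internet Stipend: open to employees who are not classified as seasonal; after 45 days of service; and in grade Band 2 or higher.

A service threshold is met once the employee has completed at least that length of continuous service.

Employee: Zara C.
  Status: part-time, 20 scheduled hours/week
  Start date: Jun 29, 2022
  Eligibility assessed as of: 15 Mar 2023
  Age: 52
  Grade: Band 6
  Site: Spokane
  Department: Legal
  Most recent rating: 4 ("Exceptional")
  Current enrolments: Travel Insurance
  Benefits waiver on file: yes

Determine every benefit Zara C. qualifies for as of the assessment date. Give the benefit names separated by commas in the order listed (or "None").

Service from Jun 29, 2022 to 15 Mar 2023: 259 days.
Pension Scheme — status part-time ✓; service 259 days ≥ 3 months (≈90 days) ✓; rating 4 ≥ 3 ✓; grade Band 6 ≥ Band 3 ✓ → eligible.
Legal Services Plan — status part-time ✗ (requires full-time, seasonal, or temporary) → not eligible.
Spot Bonus Program — status part-time ✓; service 259 days < 18 months (≈540 days) ✗ → not eligible.
Tuition Reimbursement — status part-time ✗ (requires full-time or temporary) → not eligible.
Travel Insurance — status part-time ✓; service 259 days ≥ 90 days ✓; rating 4 ≥ 3 ✓; grade Band 6 ≥ Band 4 ✓; age 52 ≥ 21 ✓ → eligible.
Employee Assistance Program — benefits waiver on file ✓; dept Legal ✗ → not eligible.
Wellness Stipend — service 259 days < 18 months (≈540 days) ✗ → not eligible.
Stock Purchase Plan — status part-time ✓ (not excluded); 20 hrs/wk ≥ 15 ✓; site Spokane ✗ (not Leeds, Omaha, or Pune) → not eligible.
Internet Stipend — status part-time ✓ (not excluded); service 259 days ≥ 45 days ✓; grade Band 6 ≥ Band 2 ✓ → eligible.

Pension Scheme, Travel Insurance, Internet Stipend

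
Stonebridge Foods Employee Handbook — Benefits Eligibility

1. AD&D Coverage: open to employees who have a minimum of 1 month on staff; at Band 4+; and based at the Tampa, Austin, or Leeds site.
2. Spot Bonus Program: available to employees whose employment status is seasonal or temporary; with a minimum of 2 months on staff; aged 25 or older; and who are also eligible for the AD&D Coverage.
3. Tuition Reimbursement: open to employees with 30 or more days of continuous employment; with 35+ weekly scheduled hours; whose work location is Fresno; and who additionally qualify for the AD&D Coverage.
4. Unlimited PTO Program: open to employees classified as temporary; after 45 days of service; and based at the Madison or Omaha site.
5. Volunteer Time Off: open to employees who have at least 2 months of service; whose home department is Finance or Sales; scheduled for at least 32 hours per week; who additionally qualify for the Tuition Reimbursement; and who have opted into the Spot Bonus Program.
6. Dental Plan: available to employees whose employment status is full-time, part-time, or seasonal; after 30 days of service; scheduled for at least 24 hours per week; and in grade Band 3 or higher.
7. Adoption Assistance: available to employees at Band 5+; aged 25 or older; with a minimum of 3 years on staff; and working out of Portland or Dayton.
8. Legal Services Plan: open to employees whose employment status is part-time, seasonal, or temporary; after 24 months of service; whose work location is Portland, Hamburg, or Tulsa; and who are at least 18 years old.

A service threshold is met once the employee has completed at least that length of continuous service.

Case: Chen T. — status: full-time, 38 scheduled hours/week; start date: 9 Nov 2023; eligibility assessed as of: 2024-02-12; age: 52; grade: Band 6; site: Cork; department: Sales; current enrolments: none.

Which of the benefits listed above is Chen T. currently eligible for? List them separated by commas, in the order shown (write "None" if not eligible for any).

Dental Plan

Service from 9 Nov 2023 to 2024-02-12: 95 days.
AD&D Coverage — service 95 days ≥ 1 month (≈30 days) ✓; grade Band 6 ≥ Band 4 ✓; site Cork ✗ (not Tampa, Austin, or Leeds) → not eligible.
Spot Bonus Program — status full-time ✗ (requires seasonal or temporary) → not eligible.
Tuition Reimbursement — service 95 days ≥ 30 days ✓; 38 hrs/wk ≥ 35 ✓; site Cork ✗ (not Fresno) → not eligible.
Unlimited PTO Program — status full-time ✗ (requires temporary) → not eligible.
Volunteer Time Off — service 95 days ≥ 2 months (≈60 days) ✓; dept Sales ✓; 38 hrs/wk ≥ 32 ✓; not eligible for Tuition Reimbursement ✗ → not eligible.
Dental Plan — status full-time ✓; service 95 days ≥ 30 days ✓; 38 hrs/wk ≥ 24 ✓; grade Band 6 ≥ Band 3 ✓ → eligible.
Adoption Assistance — grade Band 6 ≥ Band 5 ✓; age 52 ≥ 25 ✓; service 95 days < 3 years (≈1095 days) ✗ → not eligible.
Legal Services Plan — status full-time ✗ (requires part-time, seasonal, or temporary) → not eligible.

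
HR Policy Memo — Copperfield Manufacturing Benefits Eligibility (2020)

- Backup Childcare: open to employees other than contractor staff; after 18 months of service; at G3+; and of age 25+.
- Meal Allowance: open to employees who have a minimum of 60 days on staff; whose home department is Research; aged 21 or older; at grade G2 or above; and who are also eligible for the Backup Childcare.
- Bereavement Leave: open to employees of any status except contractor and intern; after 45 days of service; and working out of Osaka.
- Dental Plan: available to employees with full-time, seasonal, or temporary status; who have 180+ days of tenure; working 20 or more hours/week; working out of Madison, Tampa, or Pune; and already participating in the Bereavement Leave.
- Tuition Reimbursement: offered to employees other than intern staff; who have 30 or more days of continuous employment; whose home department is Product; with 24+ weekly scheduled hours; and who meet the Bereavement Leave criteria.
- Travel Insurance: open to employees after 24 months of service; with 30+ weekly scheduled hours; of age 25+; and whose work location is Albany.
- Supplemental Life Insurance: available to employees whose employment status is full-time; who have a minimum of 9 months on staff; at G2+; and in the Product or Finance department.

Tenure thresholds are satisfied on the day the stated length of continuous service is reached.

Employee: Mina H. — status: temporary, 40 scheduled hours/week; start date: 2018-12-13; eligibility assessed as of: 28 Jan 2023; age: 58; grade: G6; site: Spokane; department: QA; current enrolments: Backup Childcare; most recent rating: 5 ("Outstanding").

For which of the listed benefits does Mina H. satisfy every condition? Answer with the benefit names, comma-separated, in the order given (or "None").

Service from 2018-12-13 to 28 Jan 2023: 1507 days.
Backup Childcare — status temporary ✓ (not excluded); service 1507 days ≥ 18 months (≈540 days) ✓; grade G6 ≥ G3 ✓; age 58 ≥ 25 ✓ → eligible.
Meal Allowance — service 1507 days ≥ 60 days ✓; dept QA ✗ → not eligible.
Bereavement Leave — status temporary ✓ (not excluded); service 1507 days ≥ 45 days ✓; site Spokane ✗ (not Osaka) → not eligible.
Dental Plan — status temporary ✓; service 1507 days ≥ 180 days ✓; 40 hrs/wk ≥ 20 ✓; site Spokane ✗ (not Madison, Tampa, or Pune) → not eligible.
Tuition Reimbursement — status temporary ✓ (not excluded); service 1507 days ≥ 30 days ✓; dept QA ✗ → not eligible.
Travel Insurance — service 1507 days ≥ 24 months (≈720 days) ✓; 40 hrs/wk ≥ 30 ✓; age 58 ≥ 25 ✓; site Spokane ✗ (not Albany) → not eligible.
Supplemental Life Insurance — status temporary ✗ (requires full-time) → not eligible.

Backup Childcare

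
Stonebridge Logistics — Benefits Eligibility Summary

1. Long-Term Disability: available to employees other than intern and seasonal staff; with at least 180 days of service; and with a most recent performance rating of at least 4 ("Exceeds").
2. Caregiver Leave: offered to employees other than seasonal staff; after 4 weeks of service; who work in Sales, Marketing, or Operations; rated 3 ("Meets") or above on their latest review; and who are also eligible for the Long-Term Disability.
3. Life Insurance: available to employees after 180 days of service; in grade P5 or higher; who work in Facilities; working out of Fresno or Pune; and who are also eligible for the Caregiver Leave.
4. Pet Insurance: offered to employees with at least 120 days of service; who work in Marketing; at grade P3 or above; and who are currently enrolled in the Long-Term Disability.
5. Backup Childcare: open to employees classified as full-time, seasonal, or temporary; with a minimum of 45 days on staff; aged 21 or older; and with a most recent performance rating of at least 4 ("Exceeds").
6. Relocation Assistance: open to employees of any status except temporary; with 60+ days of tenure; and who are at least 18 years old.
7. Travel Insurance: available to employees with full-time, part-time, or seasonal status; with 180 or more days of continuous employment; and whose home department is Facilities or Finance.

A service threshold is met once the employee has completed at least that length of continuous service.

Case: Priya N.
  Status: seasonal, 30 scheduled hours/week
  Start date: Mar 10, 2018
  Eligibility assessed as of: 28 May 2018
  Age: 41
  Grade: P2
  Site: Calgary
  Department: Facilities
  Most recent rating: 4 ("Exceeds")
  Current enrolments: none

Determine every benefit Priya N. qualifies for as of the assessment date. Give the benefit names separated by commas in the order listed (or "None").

Backup Childcare, Relocation Assistance

Service from Mar 10, 2018 to 28 May 2018: 79 days.
Long-Term Disability — status seasonal ✗ (excluded) → not eligible.
Caregiver Leave — status seasonal ✗ (excluded) → not eligible.
Life Insurance — service 79 days < 180 days ✗ → not eligible.
Pet Insurance — service 79 days < 120 days ✗ → not eligible.
Backup Childcare — status seasonal ✓; service 79 days ≥ 45 days ✓; age 41 ≥ 21 ✓; rating 4 ≥ 4 ✓ → eligible.
Relocation Assistance — status seasonal ✓ (not excluded); service 79 days ≥ 60 days ✓; age 41 ≥ 18 ✓ → eligible.
Travel Insurance — status seasonal ✓; service 79 days < 180 days ✗ → not eligible.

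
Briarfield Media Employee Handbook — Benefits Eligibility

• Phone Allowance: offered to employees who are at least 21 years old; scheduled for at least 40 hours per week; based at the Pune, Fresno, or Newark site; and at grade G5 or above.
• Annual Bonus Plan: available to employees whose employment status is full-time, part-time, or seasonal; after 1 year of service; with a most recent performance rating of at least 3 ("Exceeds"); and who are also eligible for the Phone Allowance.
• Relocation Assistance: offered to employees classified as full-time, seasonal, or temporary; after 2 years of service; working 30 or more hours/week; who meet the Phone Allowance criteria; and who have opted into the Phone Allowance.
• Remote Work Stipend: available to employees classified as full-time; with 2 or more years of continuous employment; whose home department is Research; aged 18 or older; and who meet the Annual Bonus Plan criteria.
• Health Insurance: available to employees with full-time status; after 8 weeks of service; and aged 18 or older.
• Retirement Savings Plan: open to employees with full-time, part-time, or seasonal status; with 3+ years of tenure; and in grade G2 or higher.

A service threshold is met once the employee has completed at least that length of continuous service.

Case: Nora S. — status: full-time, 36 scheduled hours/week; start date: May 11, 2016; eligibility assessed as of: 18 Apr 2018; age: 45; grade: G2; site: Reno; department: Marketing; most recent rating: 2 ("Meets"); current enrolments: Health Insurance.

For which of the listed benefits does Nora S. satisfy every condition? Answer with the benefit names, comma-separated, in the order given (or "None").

Service from May 11, 2016 to 18 Apr 2018: 707 days.
Phone Allowance — age 45 ≥ 21 ✓; 36 hrs/wk < 40 ✗ → not eligible.
Annual Bonus Plan — status full-time ✓; service 707 days ≥ 1 year (≈365 days) ✓; rating 2 < 3 ✗ → not eligible.
Relocation Assistance — status full-time ✓; service 707 days < 2 years (≈730 days) ✗ → not eligible.
Remote Work Stipend — status full-time ✓; service 707 days < 2 years (≈730 days) ✗ → not eligible.
Health Insurance — status full-time ✓; service 707 days ≥ 8 weeks (≈56 days) ✓; age 45 ≥ 18 ✓ → eligible.
Retirement Savings Plan — status full-time ✓; service 707 days < 3 years (≈1095 days) ✗ → not eligible.

Health Insurance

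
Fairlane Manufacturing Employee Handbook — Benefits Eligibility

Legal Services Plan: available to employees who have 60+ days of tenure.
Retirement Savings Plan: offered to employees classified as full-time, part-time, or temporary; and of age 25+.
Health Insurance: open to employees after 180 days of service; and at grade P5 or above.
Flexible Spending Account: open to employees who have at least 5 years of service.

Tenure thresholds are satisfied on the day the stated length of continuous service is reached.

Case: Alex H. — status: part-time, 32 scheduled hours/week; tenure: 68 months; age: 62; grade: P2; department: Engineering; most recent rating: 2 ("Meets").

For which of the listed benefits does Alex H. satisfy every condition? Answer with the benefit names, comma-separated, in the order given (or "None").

Legal Services Plan, Retirement Savings Plan, Flexible Spending Account

Legal Services Plan — service 68 months ≥ 60 days ✓ → eligible.
Retirement Savings Plan — status part-time ✓; age 62 ≥ 25 ✓ → eligible.
Health Insurance — service 68 months ≥ 180 days ✓; grade P2 < P5 ✗ → not eligible.
Flexible Spending Account — service 68 months ≥ 5 years (≈1825 days) ✓ → eligible.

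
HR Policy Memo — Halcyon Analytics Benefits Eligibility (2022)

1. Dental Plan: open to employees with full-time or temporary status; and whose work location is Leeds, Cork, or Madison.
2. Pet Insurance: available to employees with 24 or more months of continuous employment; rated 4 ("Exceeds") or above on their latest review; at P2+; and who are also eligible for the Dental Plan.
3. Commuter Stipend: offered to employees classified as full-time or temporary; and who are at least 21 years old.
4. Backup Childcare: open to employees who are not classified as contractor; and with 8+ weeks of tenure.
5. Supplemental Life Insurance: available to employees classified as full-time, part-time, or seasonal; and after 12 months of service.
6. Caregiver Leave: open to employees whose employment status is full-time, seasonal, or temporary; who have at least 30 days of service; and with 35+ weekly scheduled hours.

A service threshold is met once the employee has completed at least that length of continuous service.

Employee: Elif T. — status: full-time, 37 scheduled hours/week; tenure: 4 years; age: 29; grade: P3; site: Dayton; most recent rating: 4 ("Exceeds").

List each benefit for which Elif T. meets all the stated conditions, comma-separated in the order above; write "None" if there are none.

Dental Plan — status full-time ✓; site Dayton ✗ (not Leeds, Cork, or Madison) → not eligible.
Pet Insurance — service 4 years ≥ 24 months (≈720 days) ✓; rating 4 ≥ 4 ✓; grade P3 ≥ P2 ✓; not eligible for Dental Plan ✗ → not eligible.
Commuter Stipend — status full-time ✓; age 29 ≥ 21 ✓ → eligible.
Backup Childcare — status full-time ✓ (not excluded); service 4 years ≥ 8 weeks (≈56 days) ✓ → eligible.
Supplemental Life Insurance — status full-time ✓; service 4 years ≥ 12 months (≈360 days) ✓ → eligible.
Caregiver Leave — status full-time ✓; service 4 years ≥ 30 days ✓; 37 hrs/wk ≥ 35 ✓ → eligible.

Commuter Stipend, Backup Childcare, Supplemental Life Insurance, Caregiver Leave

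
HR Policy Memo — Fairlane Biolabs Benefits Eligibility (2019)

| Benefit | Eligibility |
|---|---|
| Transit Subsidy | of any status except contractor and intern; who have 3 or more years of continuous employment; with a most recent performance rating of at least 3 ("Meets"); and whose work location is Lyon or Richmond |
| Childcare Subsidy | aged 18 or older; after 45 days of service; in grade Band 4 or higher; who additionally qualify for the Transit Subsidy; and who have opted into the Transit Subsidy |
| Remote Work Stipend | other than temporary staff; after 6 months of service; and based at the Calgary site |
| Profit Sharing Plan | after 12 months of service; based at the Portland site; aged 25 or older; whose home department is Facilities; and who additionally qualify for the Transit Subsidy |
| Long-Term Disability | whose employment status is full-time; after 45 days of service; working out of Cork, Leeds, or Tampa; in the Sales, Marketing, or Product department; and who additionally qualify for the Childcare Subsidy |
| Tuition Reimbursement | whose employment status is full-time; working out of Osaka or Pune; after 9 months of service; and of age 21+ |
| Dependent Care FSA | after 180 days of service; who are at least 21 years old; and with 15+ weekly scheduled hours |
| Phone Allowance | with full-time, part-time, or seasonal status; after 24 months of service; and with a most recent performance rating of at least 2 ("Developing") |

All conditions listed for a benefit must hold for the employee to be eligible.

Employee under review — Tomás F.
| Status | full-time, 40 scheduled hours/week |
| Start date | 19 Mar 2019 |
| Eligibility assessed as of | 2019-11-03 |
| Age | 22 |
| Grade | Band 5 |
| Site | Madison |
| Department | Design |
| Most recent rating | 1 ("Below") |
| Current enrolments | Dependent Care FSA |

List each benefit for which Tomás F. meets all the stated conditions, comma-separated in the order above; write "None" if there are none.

Service from 19 Mar 2019 to 2019-11-03: 229 days.
Transit Subsidy — status full-time ✓ (not excluded); service 229 days < 3 years (≈1095 days) ✗ → not eligible.
Childcare Subsidy — age 22 ≥ 18 ✓; service 229 days ≥ 45 days ✓; grade Band 5 ≥ Band 4 ✓; not eligible for Transit Subsidy ✗ → not eligible.
Remote Work Stipend — status full-time ✓ (not excluded); service 229 days ≥ 6 months (≈180 days) ✓; site Madison ✗ (not Calgary) → not eligible.
Profit Sharing Plan — service 229 days < 12 months (≈360 days) ✗ → not eligible.
Long-Term Disability — status full-time ✓; service 229 days ≥ 45 days ✓; site Madison ✗ (not Cork, Leeds, or Tampa) → not eligible.
Tuition Reimbursement — status full-time ✓; site Madison ✗ (not Osaka or Pune) → not eligible.
Dependent Care FSA — service 229 days ≥ 180 days ✓; age 22 ≥ 21 ✓; 40 hrs/wk ≥ 15 ✓ → eligible.
Phone Allowance — status full-time ✓; service 229 days < 24 months (≈720 days) ✗ → not eligible.

Dependent Care FSA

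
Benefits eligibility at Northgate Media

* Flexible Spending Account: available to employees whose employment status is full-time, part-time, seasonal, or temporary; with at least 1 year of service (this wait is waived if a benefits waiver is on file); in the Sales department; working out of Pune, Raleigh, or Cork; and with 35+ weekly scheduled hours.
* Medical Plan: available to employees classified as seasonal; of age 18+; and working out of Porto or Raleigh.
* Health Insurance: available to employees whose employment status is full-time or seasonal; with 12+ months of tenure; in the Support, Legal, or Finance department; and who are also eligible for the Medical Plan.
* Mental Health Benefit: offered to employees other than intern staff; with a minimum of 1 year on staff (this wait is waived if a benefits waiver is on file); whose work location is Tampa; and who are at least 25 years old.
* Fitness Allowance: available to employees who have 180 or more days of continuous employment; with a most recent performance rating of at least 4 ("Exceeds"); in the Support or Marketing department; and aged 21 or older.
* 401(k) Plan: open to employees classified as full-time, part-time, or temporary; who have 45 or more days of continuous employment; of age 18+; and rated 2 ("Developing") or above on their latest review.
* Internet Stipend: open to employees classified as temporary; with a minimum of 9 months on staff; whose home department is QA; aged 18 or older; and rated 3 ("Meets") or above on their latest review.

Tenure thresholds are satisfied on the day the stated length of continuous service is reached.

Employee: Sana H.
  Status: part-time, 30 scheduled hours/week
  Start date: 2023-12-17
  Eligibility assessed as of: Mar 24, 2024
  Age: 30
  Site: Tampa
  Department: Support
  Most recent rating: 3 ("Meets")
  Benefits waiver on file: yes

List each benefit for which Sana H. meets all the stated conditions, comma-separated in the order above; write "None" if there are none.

Mental Health Benefit, 401(k) Plan

Service from 2023-12-17 to Mar 24, 2024: 98 days.
Flexible Spending Account — status part-time ✓; benefits waiver on file ✓; dept Support ✗ → not eligible.
Medical Plan — status part-time ✗ (requires seasonal) → not eligible.
Health Insurance — status part-time ✗ (requires full-time or seasonal) → not eligible.
Mental Health Benefit — status part-time ✓ (not excluded); benefits waiver on file ✓; site Tampa ✓; age 30 ≥ 25 ✓ → eligible.
Fitness Allowance — service 98 days < 180 days ✗ → not eligible.
401(k) Plan — status part-time ✓; service 98 days ≥ 45 days ✓; age 30 ≥ 18 ✓; rating 3 ≥ 2 ✓ → eligible.
Internet Stipend — status part-time ✗ (requires temporary) → not eligible.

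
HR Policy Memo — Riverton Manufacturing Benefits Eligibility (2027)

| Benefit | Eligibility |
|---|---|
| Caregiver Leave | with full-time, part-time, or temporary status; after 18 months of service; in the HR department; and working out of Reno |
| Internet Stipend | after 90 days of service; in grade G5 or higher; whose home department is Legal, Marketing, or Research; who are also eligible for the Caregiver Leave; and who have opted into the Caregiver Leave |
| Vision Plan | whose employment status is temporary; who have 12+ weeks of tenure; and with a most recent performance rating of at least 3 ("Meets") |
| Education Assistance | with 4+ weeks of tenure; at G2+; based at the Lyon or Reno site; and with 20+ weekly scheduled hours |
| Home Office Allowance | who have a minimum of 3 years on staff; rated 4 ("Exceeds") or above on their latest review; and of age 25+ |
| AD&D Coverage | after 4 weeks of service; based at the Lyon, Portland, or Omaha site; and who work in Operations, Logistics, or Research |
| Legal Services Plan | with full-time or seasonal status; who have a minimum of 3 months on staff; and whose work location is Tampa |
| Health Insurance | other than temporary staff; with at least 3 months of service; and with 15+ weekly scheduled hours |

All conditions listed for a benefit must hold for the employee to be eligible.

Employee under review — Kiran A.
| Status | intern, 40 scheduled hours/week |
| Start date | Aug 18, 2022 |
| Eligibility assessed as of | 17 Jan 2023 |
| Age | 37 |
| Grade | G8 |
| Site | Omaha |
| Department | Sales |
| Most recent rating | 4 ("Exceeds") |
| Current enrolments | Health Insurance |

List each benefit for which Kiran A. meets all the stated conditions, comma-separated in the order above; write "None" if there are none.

Health Insurance

Service from Aug 18, 2022 to 17 Jan 2023: 152 days.
Caregiver Leave — status intern ✗ (requires full-time, part-time, or temporary) → not eligible.
Internet Stipend — service 152 days ≥ 90 days ✓; grade G8 ≥ G5 ✓; dept Sales ✗ → not eligible.
Vision Plan — status intern ✗ (requires temporary) → not eligible.
Education Assistance — service 152 days ≥ 4 weeks (≈28 days) ✓; grade G8 ≥ G2 ✓; site Omaha ✗ (not Lyon or Reno) → not eligible.
Home Office Allowance — service 152 days < 3 years (≈1095 days) ✗ → not eligible.
AD&D Coverage — service 152 days ≥ 4 weeks (≈28 days) ✓; site Omaha ✓; dept Sales ✗ → not eligible.
Legal Services Plan — status intern ✗ (requires full-time or seasonal) → not eligible.
Health Insurance — status intern ✓ (not excluded); service 152 days ≥ 3 months (≈90 days) ✓; 40 hrs/wk ≥ 15 ✓ → eligible.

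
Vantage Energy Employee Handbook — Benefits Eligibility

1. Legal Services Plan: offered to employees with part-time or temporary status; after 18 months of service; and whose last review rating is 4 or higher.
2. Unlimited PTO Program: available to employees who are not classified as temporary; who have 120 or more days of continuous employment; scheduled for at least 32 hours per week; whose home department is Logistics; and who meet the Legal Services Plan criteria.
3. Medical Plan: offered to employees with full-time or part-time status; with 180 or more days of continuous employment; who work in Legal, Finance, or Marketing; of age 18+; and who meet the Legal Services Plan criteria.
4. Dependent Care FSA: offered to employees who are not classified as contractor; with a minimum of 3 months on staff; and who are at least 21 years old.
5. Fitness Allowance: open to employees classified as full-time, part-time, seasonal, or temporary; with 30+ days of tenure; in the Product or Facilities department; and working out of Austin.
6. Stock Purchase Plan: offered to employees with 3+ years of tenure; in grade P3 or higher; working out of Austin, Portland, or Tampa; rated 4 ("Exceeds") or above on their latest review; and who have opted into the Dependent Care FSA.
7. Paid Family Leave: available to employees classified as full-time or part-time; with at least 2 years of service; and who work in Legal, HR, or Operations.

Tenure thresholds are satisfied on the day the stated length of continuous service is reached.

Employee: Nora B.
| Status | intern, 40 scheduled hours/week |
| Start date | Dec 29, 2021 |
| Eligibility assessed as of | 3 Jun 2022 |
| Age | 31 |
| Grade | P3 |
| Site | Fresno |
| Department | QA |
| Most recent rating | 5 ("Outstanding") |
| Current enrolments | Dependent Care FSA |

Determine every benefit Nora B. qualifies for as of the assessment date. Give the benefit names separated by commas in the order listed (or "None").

Dependent Care FSA

Service from Dec 29, 2021 to 3 Jun 2022: 156 days.
Legal Services Plan — status intern ✗ (requires part-time or temporary) → not eligible.
Unlimited PTO Program — status intern ✓ (not excluded); service 156 days ≥ 120 days ✓; 40 hrs/wk ≥ 32 ✓; dept QA ✗ → not eligible.
Medical Plan — status intern ✗ (requires full-time or part-time) → not eligible.
Dependent Care FSA — status intern ✓ (not excluded); service 156 days ≥ 3 months (≈90 days) ✓; age 31 ≥ 21 ✓ → eligible.
Fitness Allowance — status intern ✗ (requires full-time, part-time, seasonal, or temporary) → not eligible.
Stock Purchase Plan — service 156 days < 3 years (≈1095 days) ✗ → not eligible.
Paid Family Leave — status intern ✗ (requires full-time or part-time) → not eligible.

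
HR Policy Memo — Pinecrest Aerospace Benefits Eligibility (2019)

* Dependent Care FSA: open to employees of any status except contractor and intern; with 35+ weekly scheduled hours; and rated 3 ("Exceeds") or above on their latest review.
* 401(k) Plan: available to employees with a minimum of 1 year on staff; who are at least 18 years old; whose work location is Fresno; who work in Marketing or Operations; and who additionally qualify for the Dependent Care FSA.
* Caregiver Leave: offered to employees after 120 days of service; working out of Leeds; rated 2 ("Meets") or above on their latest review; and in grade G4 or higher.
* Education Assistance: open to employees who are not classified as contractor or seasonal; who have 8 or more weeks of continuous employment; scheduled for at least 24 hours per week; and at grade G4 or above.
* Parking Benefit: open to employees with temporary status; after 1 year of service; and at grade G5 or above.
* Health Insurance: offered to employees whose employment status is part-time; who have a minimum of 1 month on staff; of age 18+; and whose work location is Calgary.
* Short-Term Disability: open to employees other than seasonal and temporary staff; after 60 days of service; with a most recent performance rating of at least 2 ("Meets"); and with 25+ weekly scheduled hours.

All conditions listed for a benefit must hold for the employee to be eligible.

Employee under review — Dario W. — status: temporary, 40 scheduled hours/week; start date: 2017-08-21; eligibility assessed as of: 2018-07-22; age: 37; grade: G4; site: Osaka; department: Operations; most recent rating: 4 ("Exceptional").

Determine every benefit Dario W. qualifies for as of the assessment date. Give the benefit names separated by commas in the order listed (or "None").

Dependent Care FSA, Education Assistance

Service from 2017-08-21 to 2018-07-22: 335 days.
Dependent Care FSA — status temporary ✓ (not excluded); 40 hrs/wk ≥ 35 ✓; rating 4 ≥ 3 ✓ → eligible.
401(k) Plan — service 335 days < 1 year (≈365 days) ✗ → not eligible.
Caregiver Leave — service 335 days ≥ 120 days ✓; site Osaka ✗ (not Leeds) → not eligible.
Education Assistance — status temporary ✓ (not excluded); service 335 days ≥ 8 weeks (≈56 days) ✓; 40 hrs/wk ≥ 24 ✓; grade G4 ≥ G4 ✓ → eligible.
Parking Benefit — status temporary ✓; service 335 days < 1 year (≈365 days) ✗ → not eligible.
Health Insurance — status temporary ✗ (requires part-time) → not eligible.
Short-Term Disability — status temporary ✗ (excluded) → not eligible.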